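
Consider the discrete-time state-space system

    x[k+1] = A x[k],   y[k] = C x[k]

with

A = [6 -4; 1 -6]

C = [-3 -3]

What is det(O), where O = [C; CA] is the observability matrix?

CA = [[-21, 30]]
Observability matrix O = [C; CA] = [[-3, -3], [-21, 30]]
det(O) = (-3)·30 - (-3)·(-21) = -90 - 63 = -153
Since det(O) ≠ 0, rank(O) = 2 and the system is completely observable.

-153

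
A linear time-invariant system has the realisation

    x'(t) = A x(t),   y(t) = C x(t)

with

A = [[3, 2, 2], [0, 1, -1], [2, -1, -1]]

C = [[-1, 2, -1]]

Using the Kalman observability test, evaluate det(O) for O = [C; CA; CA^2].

21

CA = [[-5, 1, -3]]
CA^2 = [[-21, -6, -8]]
Observability matrix O = [C; CA; CA^2] = [[-1, 2, -1], [-5, 1, -3], [-21, -6, -8]]
Expanding along the first row, det(O) = (-1)·(1·(-8) - (-3)·(-6)) - 2·((-5)·(-8) - (-3)·(-21)) + (-1)·((-5)·(-6) - 1·(-21)) = (-1)·(-26) - 2·(-23) + (-1)·51 = 21
Since det(O) ≠ 0, rank(O) = 3 and the system is completely observable.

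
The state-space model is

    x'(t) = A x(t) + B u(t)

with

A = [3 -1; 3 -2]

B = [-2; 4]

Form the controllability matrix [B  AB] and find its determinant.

AB = [[-10], [-14]]
Controllability matrix C = [B  AB] = [[-2, -10], [4, -14]]
det(C) = (-2)·(-14) - (-10)·4 = 28 - (-40) = 68
Since det(C) ≠ 0, rank(C) = 2 and the system is completely controllable.

68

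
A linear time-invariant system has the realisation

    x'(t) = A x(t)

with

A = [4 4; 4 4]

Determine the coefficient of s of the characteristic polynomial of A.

For a 2×2 matrix, det(sI - A) = s^2 - (tr A)s + det A.
tr A = 8, det A = 0.
So p(s) = s^2 - 8s.
The coefficient of s is -8.

-8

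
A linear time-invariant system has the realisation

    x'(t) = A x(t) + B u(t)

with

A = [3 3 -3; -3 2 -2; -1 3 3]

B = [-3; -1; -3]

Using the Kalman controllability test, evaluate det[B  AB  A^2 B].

AB = [[-3], [13], [-9]]
A^2B = [[57], [53], [15]]
Controllability matrix C = [B  AB  A^2B] = [[-3, -3, 57], [-1, 13, 53], [-3, -9, 15]]
Expanding along the first row, det(C) = (-3)·(13·15 - 53·(-9)) - (-3)·((-1)·15 - 53·(-3)) + 57·((-1)·(-9) - 13·(-3)) = (-3)·672 - (-3)·144 + 57·48 = 1152
Since det(C) ≠ 0, rank(C) = 3 and the system is completely controllable.

1152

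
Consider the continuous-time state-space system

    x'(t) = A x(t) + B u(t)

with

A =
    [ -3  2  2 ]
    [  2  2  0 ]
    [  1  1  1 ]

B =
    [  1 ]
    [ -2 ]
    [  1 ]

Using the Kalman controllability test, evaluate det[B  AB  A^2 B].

AB = [[-5], [-2], [0]]
A^2B = [[11], [-14], [-7]]
Controllability matrix C = [B  AB  A^2B] = [[1, -5, 11], [-2, -2, -14], [1, 0, -7]]
Expanding along the first row, det(C) = 1·((-2)·(-7) - (-14)·0) - (-5)·((-2)·(-7) - (-14)·1) + 11·((-2)·0 - (-2)·1) = 1·14 - (-5)·28 + 11·2 = 176
Since det(C) ≠ 0, rank(C) = 3 and the system is completely controllable.

176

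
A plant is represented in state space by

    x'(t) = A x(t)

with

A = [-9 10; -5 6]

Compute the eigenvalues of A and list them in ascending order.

det(sI - A) = s^2 - (tr A)s + det A, with tr A = (-9) + 6 = -3 and det A = (-9)·6 - 10·(-5) = -54 - (-50) = -4.
So p(s) = det(sI - A) = s^2 + 3s - 4.
Factor s^2 + 3s - 4: two numbers with sum -3 and product -4 are 1 and -4, so s^2 + 3s - 4 = (s - 1)(s + 4).
Hence p(s) = (s - 1) (s + 4), with roots -4, 1.
At least one eigenvalue has non-negative real part, so the system is not asymptotically stable.

-4, 1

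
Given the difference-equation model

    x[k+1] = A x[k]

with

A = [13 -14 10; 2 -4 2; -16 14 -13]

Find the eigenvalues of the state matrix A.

-4, -3, 3

det(zI - A) = z^3 - (tr A)z^2 + (M11 + M22 + M33)z - det A, where Mii is the 2×2 principal minor of A obtained by deleting row i and column i.
tr A = 13 + (-4) + (-13) = -4; M11 = (-4)·(-13) - 2·14 = 52 - 28 = 24; M22 = 13·(-13) - 10·(-16) = -169 - (-160) = -9; M33 = 13·(-4) - (-14)·2 = -52 - (-28) = -24; sum of minors = -9.
det A = 13·((-4)·(-13) - 2·14) - (-14)·(2·(-13) - 2·(-16)) + 10·(2·14 - (-4)·(-16)) = 13·24 - (-14)·6 + 10·(-36) = 36.
So p(z) = det(zI - A) = z^3 + 4z^2 - 9z - 36.
Rational-root test: any integer root divides -36. Testing small divisors, z = -3 works: p(-3) = -27 + 36 + 27 + (-36) = 0, so (z + 3) is a factor.
Dividing, p(z) = (z + 3)(z^2 + z - 12).
Factor z^2 + z - 12: two numbers with sum -1 and product -12 are 3 and -4, so z^2 + z - 12 = (z - 3)(z + 4).
Hence p(z) = (z - 3) (z + 3) (z + 4), with roots -4, -3, 3.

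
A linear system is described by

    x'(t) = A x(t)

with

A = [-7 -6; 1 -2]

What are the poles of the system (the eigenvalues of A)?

-5, -4

det(sI - A) = s^2 - (tr A)s + det A, with tr A = (-7) + (-2) = -9 and det A = (-7)·(-2) - (-6)·1 = 14 - (-6) = 20.
So p(s) = det(sI - A) = s^2 + 9s + 20.
Factor s^2 + 9s + 20: two numbers with sum -9 and product 20 are -4 and -5, so s^2 + 9s + 20 = (s + 4)(s + 5).
Hence p(s) = (s + 4) (s + 5), with roots -5, -4.
All eigenvalues have negative real part, so the system is asymptotically stable.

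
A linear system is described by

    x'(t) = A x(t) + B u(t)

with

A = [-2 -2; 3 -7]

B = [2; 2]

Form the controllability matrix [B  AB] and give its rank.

AB = [[-8], [-8]]
Controllability matrix C = [B  AB] = [[2, -8], [2, -8]]
Every column of C is a scalar multiple of column 1 = [2, 2] (multipliers 1, -4), so the columns span a one-dimensional space.
C ≠ 0, hence rank(C) = 1.
rank(C) = 1 < n = 2, so the pair (A, B) is not completely controllable.

1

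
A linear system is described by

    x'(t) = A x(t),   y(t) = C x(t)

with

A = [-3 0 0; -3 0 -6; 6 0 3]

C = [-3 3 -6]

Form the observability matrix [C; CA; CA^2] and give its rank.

CA = [[-36, 0, -36]]
CA^2 = [[-108, 0, -108]]
Observability matrix O = [C; CA; CA^2] = [[-3, 3, -6], [-36, 0, -36], [-108, 0, -108]]
The columns c1, c2, c3 of O are linearly dependent: -c1 + c2 + c3 = 0 (check each entry), so rank(O) ≤ 2.
The 2×2 minor from rows 1, 2, columns 1, 2 is (-3)·0 - 3·(-36) = 0 - (-108) = 108 ≠ 0, so rank(O) = 2.
rank(O) = 2 < n = 3, so the pair (A, C) is not completely observable.

2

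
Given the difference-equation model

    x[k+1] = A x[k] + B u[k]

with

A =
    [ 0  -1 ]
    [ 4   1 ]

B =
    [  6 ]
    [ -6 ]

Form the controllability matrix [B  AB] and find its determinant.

144

AB = [[6], [18]]
Controllability matrix C = [B  AB] = [[6, 6], [-6, 18]]
det(C) = 6·18 - 6·(-6) = 108 - (-36) = 144
Since det(C) ≠ 0, rank(C) = 2 and the system is completely controllable.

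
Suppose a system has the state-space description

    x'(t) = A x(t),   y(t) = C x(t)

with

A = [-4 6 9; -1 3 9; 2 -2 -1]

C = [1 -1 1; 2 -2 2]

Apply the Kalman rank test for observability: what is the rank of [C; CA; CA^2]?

CA = [[-1, 1, -1], [-2, 2, -2]]
CA^2 = [[1, -1, 1], [2, -2, 2]]
Observability matrix O = [C; CA; CA^2] = [[1, -1, 1], [2, -2, 2], [-1, 1, -1], [-2, 2, -2], [1, -1, 1], [2, -2, 2]]
Every row of O is a scalar multiple of row 1 = [1, -1, 1] (multipliers 1, 2, -1, -2, 1, 2), so the rows span a one-dimensional space.
O ≠ 0, hence rank(O) = 1.
rank(O) = 1 < n = 3, so the pair (A, C) is not completely observable.

1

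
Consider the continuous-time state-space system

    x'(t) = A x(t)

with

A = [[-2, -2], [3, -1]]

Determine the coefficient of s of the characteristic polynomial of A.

3

For a 2×2 matrix, det(sI - A) = s^2 - (tr A)s + det A.
tr A = -3, det A = 8.
So p(s) = s^2 + 3s + 8.
The coefficient of s is 3.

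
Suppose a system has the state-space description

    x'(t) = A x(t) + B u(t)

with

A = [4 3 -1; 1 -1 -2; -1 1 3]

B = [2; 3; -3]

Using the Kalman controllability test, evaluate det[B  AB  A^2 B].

-341

AB = [[20], [5], [-8]]
A^2B = [[103], [31], [-39]]
Controllability matrix C = [B  AB  A^2B] = [[2, 20, 103], [3, 5, 31], [-3, -8, -39]]
Expanding along the first row, det(C) = 2·(5·(-39) - 31·(-8)) - 20·(3·(-39) - 31·(-3)) + 103·(3·(-8) - 5·(-3)) = 2·53 - 20·(-24) + 103·(-9) = -341
Since det(C) ≠ 0, rank(C) = 3 and the system is completely controllable.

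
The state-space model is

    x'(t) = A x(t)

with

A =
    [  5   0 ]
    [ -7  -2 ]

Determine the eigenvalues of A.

det(sI - A) = s^2 - (tr A)s + det A, with tr A = 5 + (-2) = 3 and det A = 5·(-2) - 0·(-7) = -10 - 0 = -10.
So p(s) = det(sI - A) = s^2 - 3s - 10.
Factor s^2 - 3s - 10: two numbers with sum 3 and product -10 are 5 and -2, so s^2 - 3s - 10 = (s - 5)(s + 2).
Hence p(s) = (s - 5) (s + 2), with roots -2, 5.
At least one eigenvalue has non-negative real part, so the system is not asymptotically stable.

-2, 5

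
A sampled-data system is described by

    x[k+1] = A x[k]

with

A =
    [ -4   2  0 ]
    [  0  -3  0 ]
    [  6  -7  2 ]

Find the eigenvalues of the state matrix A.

det(zI - A) = z^3 - (tr A)z^2 + (M11 + M22 + M33)z - det A, where Mii is the 2×2 principal minor of A obtained by deleting row i and column i.
tr A = (-4) + (-3) + 2 = -5; M11 = (-3)·2 - 0·(-7) = -6 - 0 = -6; M22 = (-4)·2 - 0·6 = -8 - 0 = -8; M33 = (-4)·(-3) - 2·0 = 12 - 0 = 12; sum of minors = -2.
det A = (-4)·((-3)·2 - 0·(-7)) - 2·(0·2 - 0·6) + 0·(0·(-7) - (-3)·6) = (-4)·(-6) - 2·0 + 0·18 = 24.
So p(z) = det(zI - A) = z^3 + 5z^2 - 2z - 24.
Rational-root test: any integer root divides -24. Testing small divisors, z = 2 works: p(2) = 8 + 20 + (-4) + (-24) = 0, so (z - 2) is a factor.
Dividing, p(z) = (z - 2)(z^2 + 7z + 12).
Factor z^2 + 7z + 12: two numbers with sum -7 and product 12 are -3 and -4, so z^2 + 7z + 12 = (z + 3)(z + 4).
Hence p(z) = (z - 2) (z + 3) (z + 4), with roots -4, -3, 2.

-4, -3, 2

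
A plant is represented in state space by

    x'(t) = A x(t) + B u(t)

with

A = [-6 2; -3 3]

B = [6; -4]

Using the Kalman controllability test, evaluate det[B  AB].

AB = [[-44], [-30]]
Controllability matrix C = [B  AB] = [[6, -44], [-4, -30]]
det(C) = 6·(-30) - (-44)·(-4) = -180 - 176 = -356
Since det(C) ≠ 0, rank(C) = 2 and the system is completely controllable.

-356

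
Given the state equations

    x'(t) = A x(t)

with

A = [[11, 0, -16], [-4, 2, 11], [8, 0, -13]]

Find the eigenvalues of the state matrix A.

-5, 2, 3

det(sI - A) = s^3 - (tr A)s^2 + (M11 + M22 + M33)s - det A, where Mii is the 2×2 principal minor of A obtained by deleting row i and column i.
tr A = 11 + 2 + (-13) = 0; M11 = 2·(-13) - 11·0 = -26 - 0 = -26; M22 = 11·(-13) - (-16)·8 = -143 - (-128) = -15; M33 = 11·2 - 0·(-4) = 22 - 0 = 22; sum of minors = -19.
det A = 11·(2·(-13) - 11·0) - 0·((-4)·(-13) - 11·8) + (-16)·((-4)·0 - 2·8) = 11·(-26) - 0·(-36) + (-16)·(-16) = -30.
So p(s) = det(sI - A) = s^3 - 19s + 30.
Rational-root test: any integer root divides 30. Testing small divisors, s = 2 works: p(2) = 8 + 0 + (-38) + 30 = 0, so (s - 2) is a factor.
Dividing, p(s) = (s - 2)(s^2 + 2s - 15).
Factor s^2 + 2s - 15: two numbers with sum -2 and product -15 are 3 and -5, so s^2 + 2s - 15 = (s - 3)(s + 5).
Hence p(s) = (s - 3) (s - 2) (s + 5), with roots -5, 2, 3.
At least one eigenvalue has non-negative real part, so the system is not asymptotically stable.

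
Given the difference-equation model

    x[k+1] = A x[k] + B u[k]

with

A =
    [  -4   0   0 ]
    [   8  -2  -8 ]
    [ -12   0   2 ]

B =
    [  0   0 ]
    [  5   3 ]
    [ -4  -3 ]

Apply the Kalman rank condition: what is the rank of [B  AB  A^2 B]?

2

AB = [[0, 0], [22, 18], [-8, -6]]
A^2B = [[0, 0], [20, 12], [-16, -12]]
Controllability matrix C = [B  AB  A^2B] = [[0, 0, 0, 0, 0, 0], [5, 3, 22, 18, 20, 12], [-4, -3, -8, -6, -16, -12]]
Row 1 of C is identically zero, so rank(C) ≤ 2.
The 2×2 minor from rows 2, 3, columns 1, 2 is 5·(-3) - 3·(-4) = -15 - (-12) = -3 ≠ 0, so rank(C) = 2.
rank(C) = 2 < n = 3, so the pair (A, B) is not completely controllable.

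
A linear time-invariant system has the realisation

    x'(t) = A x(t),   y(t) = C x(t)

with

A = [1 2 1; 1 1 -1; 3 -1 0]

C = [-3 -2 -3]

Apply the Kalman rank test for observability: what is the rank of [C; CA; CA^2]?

CA = [[-14, -5, -1]]
CA^2 = [[-22, -32, -9]]
Observability matrix O = [C; CA; CA^2] = [[-3, -2, -3], [-14, -5, -1], [-22, -32, -9]]
det(O) = (-3)·((-5)·(-9) - (-1)·(-32)) - (-2)·((-14)·(-9) - (-1)·(-22)) + (-3)·((-14)·(-32) - (-5)·(-22)) = (-3)·13 - (-2)·104 + (-3)·338 = -845 ≠ 0, so rank(O) = 3.
rank(O) = 3 = n, so the pair (A, C) is completely observable.

3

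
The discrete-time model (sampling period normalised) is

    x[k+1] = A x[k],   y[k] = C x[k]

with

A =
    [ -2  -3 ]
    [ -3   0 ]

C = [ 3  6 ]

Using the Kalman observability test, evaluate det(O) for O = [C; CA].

CA = [[-24, -9]]
Observability matrix O = [C; CA] = [[3, 6], [-24, -9]]
det(O) = 3·(-9) - 6·(-24) = -27 - (-144) = 117
Since det(O) ≠ 0, rank(O) = 2 and the system is completely observable.

117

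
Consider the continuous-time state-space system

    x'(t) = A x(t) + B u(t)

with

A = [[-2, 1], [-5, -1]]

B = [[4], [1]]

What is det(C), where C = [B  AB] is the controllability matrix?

AB = [[-7], [-21]]
Controllability matrix C = [B  AB] = [[4, -7], [1, -21]]
det(C) = 4·(-21) - (-7)·1 = -84 - (-7) = -77
Since det(C) ≠ 0, rank(C) = 2 and the system is completely controllable.

-77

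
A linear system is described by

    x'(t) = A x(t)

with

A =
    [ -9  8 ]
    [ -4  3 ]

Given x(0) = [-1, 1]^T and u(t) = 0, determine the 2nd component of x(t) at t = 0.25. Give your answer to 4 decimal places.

det(sI - A) = s^2 - (tr A)s + det A, with tr A = (-9) + 3 = -6 and det A = (-9)·3 - 8·(-4) = -27 - (-32) = 5.
So p(s) = det(sI - A) = s^2 + 6s + 5.
Factor s^2 + 6s + 5: two numbers with sum -6 and product 5 are -1 and -5, so s^2 + 6s + 5 = (s + 1)(s + 5).
Hence p(s) = (s + 1) (s + 5), with roots -5, -1.
The eigenvalues -5, -1 are distinct and real, so A is diagonalisable and x(t) = e^{At} x(0) = V diag(e^{λ_i t}) V^{-1} x(0), where the columns of V are the eigenvectors.
λ = -5: A - (-5)I = [[-4, 8], [-4, 8]]. Row 1 gives (-4)·v1 + 8·v2 = 0, so take v_1 = [2, 1]^T.
λ = -1: A - (-1)I = [[-8, 8], [-4, 4]]. Row 1 gives (-8)·v1 + 8·v2 = 0, so take v_2 = [1, 1]^T.
V = [v_1 v_2] = [[2, 1], [1, 1]] has det V = 1, so V^{-1} = adj(V)/det V = [[1, -1], [-1, 2]].
Modal coordinates z(0) = V^{-1} x(0): 1·(-1) + (-1)·1 = -2; (-1)·(-1) + 2·1 = 3; so z(0) = [-2, 3]^T.
x_2(t) = Σ_i (v_i)_2 · z_i(0) · e^{λ_i t} (row 2 of V times the modal terms).
x_2(0.25) = 1·(-2)·e^{-5·0.25} + 1·3·e^{-1·0.25} = (-2)·0.286505 + 3·0.778801 = 1.7634.

1.7634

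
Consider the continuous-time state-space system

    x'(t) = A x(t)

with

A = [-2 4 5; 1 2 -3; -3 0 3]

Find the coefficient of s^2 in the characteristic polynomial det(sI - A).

Expand det(sI - A) for the 3×3 matrix.
p(s) = s^3 - 3s^2 + 7s - 42.
(Check: constant term = det(-A) = (-1)^3 det A = -42; coefficient of s^2 = -tr A = -3.)
The coefficient of s^2 is -3.

-3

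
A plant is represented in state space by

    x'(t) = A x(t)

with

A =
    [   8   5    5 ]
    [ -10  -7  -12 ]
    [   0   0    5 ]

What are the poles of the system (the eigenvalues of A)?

-2, 3, 5

det(sI - A) = s^3 - (tr A)s^2 + (M11 + M22 + M33)s - det A, where Mii is the 2×2 principal minor of A obtained by deleting row i and column i.
tr A = 8 + (-7) + 5 = 6; M11 = (-7)·5 - (-12)·0 = -35 - 0 = -35; M22 = 8·5 - 5·0 = 40 - 0 = 40; M33 = 8·(-7) - 5·(-10) = -56 - (-50) = -6; sum of minors = -1.
det A = 8·((-7)·5 - (-12)·0) - 5·((-10)·5 - (-12)·0) + 5·((-10)·0 - (-7)·0) = 8·(-35) - 5·(-50) + 5·0 = -30.
So p(s) = det(sI - A) = s^3 - 6s^2 - s + 30.
Rational-root test: any integer root divides 30. Testing small divisors, s = -2 works: p(-2) = -8 + (-24) + 2 + 30 = 0, so (s + 2) is a factor.
Dividing, p(s) = (s + 2)(s^2 - 8s + 15).
Factor s^2 - 8s + 15: two numbers with sum 8 and product 15 are 5 and 3, so s^2 - 8s + 15 = (s - 5)(s - 3).
Hence p(s) = (s - 5) (s - 3) (s + 2), with roots -2, 3, 5.
At least one eigenvalue has non-negative real part, so the system is not asymptotically stable.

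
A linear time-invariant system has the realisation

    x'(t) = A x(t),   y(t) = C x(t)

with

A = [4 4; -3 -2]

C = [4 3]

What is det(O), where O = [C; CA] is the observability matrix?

CA = [[7, 10]]
Observability matrix O = [C; CA] = [[4, 3], [7, 10]]
det(O) = 4·10 - 3·7 = 40 - 21 = 19
Since det(O) ≠ 0, rank(O) = 2 and the system is completely observable.

19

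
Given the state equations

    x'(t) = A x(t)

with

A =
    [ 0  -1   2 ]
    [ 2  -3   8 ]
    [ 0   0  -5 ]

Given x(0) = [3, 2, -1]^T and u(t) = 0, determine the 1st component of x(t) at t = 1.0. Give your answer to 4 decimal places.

1.4401

det(sI - A) = s^3 - (tr A)s^2 + (M11 + M22 + M33)s - det A, where Mii is the 2×2 principal minor of A obtained by deleting row i and column i.
tr A = 0 + (-3) + (-5) = -8; M11 = (-3)·(-5) - 8·0 = 15 - 0 = 15; M22 = 0·(-5) - 2·0 = 0 - 0 = 0; M33 = 0·(-3) - (-1)·2 = 0 - (-2) = 2; sum of minors = 17.
det A = 0·((-3)·(-5) - 8·0) - (-1)·(2·(-5) - 8·0) + 2·(2·0 - (-3)·0) = 0·15 - (-1)·(-10) + 2·0 = -10.
So p(s) = det(sI - A) = s^3 + 8s^2 + 17s + 10.
Rational-root test: any integer root divides 10. Testing small divisors, s = -1 works: p(-1) = -1 + 8 + (-17) + 10 = 0, so (s + 1) is a factor.
Dividing, p(s) = (s + 1)(s^2 + 7s + 10).
Factor s^2 + 7s + 10: two numbers with sum -7 and product 10 are -2 and -5, so s^2 + 7s + 10 = (s + 2)(s + 5).
Hence p(s) = (s + 1) (s + 2) (s + 5), with roots -5, -2, -1.
The eigenvalues -5, -2, -1 are distinct and real, so A is diagonalisable and x(t) = e^{At} x(0) = V diag(e^{λ_i t}) V^{-1} x(0), where the columns of V are the eigenvectors.
λ = -5: A - (-5)I = [[5, -1, 2], [2, 2, 8], [0, 0, 0]]. v must be orthogonal to every row; (row 1) × (row 2) = [-12, -36, 12], so take v_1 = [-1, -3, 1]^T.
λ = -2: A - (-2)I = [[2, -1, 2], [2, -1, 8], [0, 0, -3]]. v must be orthogonal to every row; (row 1) × (row 2) = [-6, -12, 0], so take v_2 = [-1, -2, 0]^T.
λ = -1: A - (-1)I = [[1, -1, 2], [2, -2, 8], [0, 0, -4]]. v must be orthogonal to every row; (row 1) × (row 2) = [-4, -4, 0], so take v_3 = [1, 1, 0]^T.
V = [v_1 v_2 v_3] = [[-1, -1, 1], [-3, -2, 1], [1, 0, 0]] has det V = 1, so V^{-1} = adj(V)/det V = [[0, 0, 1], [1, -1, -2], [2, -1, -1]].
Modal coordinates z(0) = V^{-1} x(0): 0·3 + 0·2 + 1·(-1) = -1; 1·3 + (-1)·2 + (-2)·(-1) = 3; 2·3 + (-1)·2 + (-1)·(-1) = 5; so z(0) = [-1, 3, 5]^T.
x_1(t) = Σ_i (v_i)_1 · z_i(0) · e^{λ_i t} (row 1 of V times the modal terms).
x_1(1.0) = (-1)·(-1)·e^{-5·1.0} + (-1)·3·e^{-2·1.0} + 1·5·e^{-1·1.0} = 1·0.006738 + (-3)·0.135335 + 5·0.367879 = 1.4401.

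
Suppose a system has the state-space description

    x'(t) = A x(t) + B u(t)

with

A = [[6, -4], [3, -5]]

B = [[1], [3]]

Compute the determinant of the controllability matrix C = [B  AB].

6

AB = [[-6], [-12]]
Controllability matrix C = [B  AB] = [[1, -6], [3, -12]]
det(C) = 1·(-12) - (-6)·3 = -12 - (-18) = 6
Since det(C) ≠ 0, rank(C) = 2 and the system is completely controllable.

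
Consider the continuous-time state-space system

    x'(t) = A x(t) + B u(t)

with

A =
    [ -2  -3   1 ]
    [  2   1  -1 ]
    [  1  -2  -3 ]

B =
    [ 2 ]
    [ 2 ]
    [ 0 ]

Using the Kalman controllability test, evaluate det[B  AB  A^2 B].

-560

AB = [[-10], [6], [-2]]
A^2B = [[0], [-12], [-16]]
Controllability matrix C = [B  AB  A^2B] = [[2, -10, 0], [2, 6, -12], [0, -2, -16]]
Expanding along the first row, det(C) = 2·(6·(-16) - (-12)·(-2)) - (-10)·(2·(-16) - (-12)·0) + 0·(2·(-2) - 6·0) = 2·(-120) - (-10)·(-32) + 0·(-4) = -560
Since det(C) ≠ 0, rank(C) = 3 and the system is completely controllable.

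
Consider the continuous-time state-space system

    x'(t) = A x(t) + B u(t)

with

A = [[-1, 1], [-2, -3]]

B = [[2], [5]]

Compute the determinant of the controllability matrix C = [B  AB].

AB = [[3], [-19]]
Controllability matrix C = [B  AB] = [[2, 3], [5, -19]]
det(C) = 2·(-19) - 3·5 = -38 - 15 = -53
Since det(C) ≠ 0, rank(C) = 2 and the system is completely controllable.

-53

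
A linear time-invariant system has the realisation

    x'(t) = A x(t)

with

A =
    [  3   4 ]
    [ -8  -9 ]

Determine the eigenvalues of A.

-5, -1

det(sI - A) = s^2 - (tr A)s + det A, with tr A = 3 + (-9) = -6 and det A = 3·(-9) - 4·(-8) = -27 - (-32) = 5.
So p(s) = det(sI - A) = s^2 + 6s + 5.
Factor s^2 + 6s + 5: two numbers with sum -6 and product 5 are -1 and -5, so s^2 + 6s + 5 = (s + 1)(s + 5).
Hence p(s) = (s + 1) (s + 5), with roots -5, -1.
All eigenvalues have negative real part, so the system is asymptotically stable.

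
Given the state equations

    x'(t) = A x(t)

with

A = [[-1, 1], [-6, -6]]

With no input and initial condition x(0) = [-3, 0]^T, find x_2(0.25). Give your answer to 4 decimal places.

det(sI - A) = s^2 - (tr A)s + det A, with tr A = (-1) + (-6) = -7 and det A = (-1)·(-6) - 1·(-6) = 6 - (-6) = 12.
So p(s) = det(sI - A) = s^2 + 7s + 12.
Factor s^2 + 7s + 12: two numbers with sum -7 and product 12 are -3 and -4, so s^2 + 7s + 12 = (s + 3)(s + 4).
Hence p(s) = (s + 3) (s + 4), with roots -4, -3.
The eigenvalues -4, -3 are distinct and real, so A is diagonalisable and x(t) = e^{At} x(0) = V diag(e^{λ_i t}) V^{-1} x(0), where the columns of V are the eigenvectors.
λ = -4: A - (-4)I = [[3, 1], [-6, -2]]. Row 1 gives 3·v1 + 1·v2 = 0, so take v_1 = [-1, 3]^T.
λ = -3: A - (-3)I = [[2, 1], [-6, -3]]. Row 1 gives 2·v1 + 1·v2 = 0, so take v_2 = [1, -2]^T.
V = [v_1 v_2] = [[-1, 1], [3, -2]] has det V = -1, so V^{-1} = adj(V)/det V = [[2, 1], [3, 1]].
Modal coordinates z(0) = V^{-1} x(0): 2·(-3) + 1·0 = -6; 3·(-3) + 1·0 = -9; so z(0) = [-6, -9]^T.
x_2(t) = Σ_i (v_i)_2 · z_i(0) · e^{λ_i t} (row 2 of V times the modal terms).
x_2(0.25) = 3·(-6)·e^{-4·0.25} + (-2)·(-9)·e^{-3·0.25} = (-18)·0.367879 + 18·0.472367 = 1.8808.

1.8808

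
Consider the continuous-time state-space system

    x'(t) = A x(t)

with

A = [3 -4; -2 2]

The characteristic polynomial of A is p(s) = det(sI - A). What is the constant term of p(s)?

For a 2×2 matrix, det(sI - A) = s^2 - (tr A)s + det A.
tr A = 5, det A = -2.
So p(s) = s^2 - 5s - 2.
The constant term is -2.

-2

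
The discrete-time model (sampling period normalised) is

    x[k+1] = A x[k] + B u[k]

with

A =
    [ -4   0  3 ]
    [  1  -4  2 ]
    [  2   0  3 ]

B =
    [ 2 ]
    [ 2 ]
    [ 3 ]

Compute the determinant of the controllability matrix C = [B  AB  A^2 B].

207

AB = [[1], [0], [13]]
A^2B = [[35], [27], [41]]
Controllability matrix C = [B  AB  A^2B] = [[2, 1, 35], [2, 0, 27], [3, 13, 41]]
Expanding along the first row, det(C) = 2·(0·41 - 27·13) - 1·(2·41 - 27·3) + 35·(2·13 - 0·3) = 2·(-351) - 1·1 + 35·26 = 207
Since det(C) ≠ 0, rank(C) = 3 and the system is completely controllable.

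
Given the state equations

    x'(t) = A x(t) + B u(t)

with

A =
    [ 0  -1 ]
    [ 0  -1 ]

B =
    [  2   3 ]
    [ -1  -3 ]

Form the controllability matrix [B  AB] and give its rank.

2

AB = [[1, 3], [1, 3]]
Controllability matrix C = [B  AB] = [[2, 3, 1, 3], [-1, -3, 1, 3]]
Take the 2×2 submatrix of C formed by columns 1, 2: [[2, 3], [-1, -3]]. Its determinant is 2·(-3) - 3·(-1) = -6 - (-3) = -3 ≠ 0.
So rank(C) ≥ 2; since C has 2 rows, rank(C) = 2.
rank(C) = 2 = n, so the pair (A, B) is completely controllable.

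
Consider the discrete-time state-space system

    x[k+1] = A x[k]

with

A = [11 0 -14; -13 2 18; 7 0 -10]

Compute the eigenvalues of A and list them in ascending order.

det(zI - A) = z^3 - (tr A)z^2 + (M11 + M22 + M33)z - det A, where Mii is the 2×2 principal minor of A obtained by deleting row i and column i.
tr A = 11 + 2 + (-10) = 3; M11 = 2·(-10) - 18·0 = -20 - 0 = -20; M22 = 11·(-10) - (-14)·7 = -110 - (-98) = -12; M33 = 11·2 - 0·(-13) = 22 - 0 = 22; sum of minors = -10.
det A = 11·(2·(-10) - 18·0) - 0·((-13)·(-10) - 18·7) + (-14)·((-13)·0 - 2·7) = 11·(-20) - 0·4 + (-14)·(-14) = -24.
So p(z) = det(zI - A) = z^3 - 3z^2 - 10z + 24.
Rational-root test: any integer root divides 24. Testing small divisors, z = 2 works: p(2) = 8 + (-12) + (-20) + 24 = 0, so (z - 2) is a factor.
Dividing, p(z) = (z - 2)(z^2 - z - 12).
Factor z^2 - z - 12: two numbers with sum 1 and product -12 are 4 and -3, so z^2 - z - 12 = (z - 4)(z + 3).
Hence p(z) = (z - 4) (z - 2) (z + 3), with roots -3, 2, 4.

-3, 2, 4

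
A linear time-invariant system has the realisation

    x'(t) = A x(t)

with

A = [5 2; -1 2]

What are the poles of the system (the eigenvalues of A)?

det(sI - A) = s^2 - (tr A)s + det A, with tr A = 5 + 2 = 7 and det A = 5·2 - 2·(-1) = 10 - (-2) = 12.
So p(s) = det(sI - A) = s^2 - 7s + 12.
Factor s^2 - 7s + 12: two numbers with sum 7 and product 12 are 4 and 3, so s^2 - 7s + 12 = (s - 4)(s - 3).
Hence p(s) = (s - 4) (s - 3), with roots 3, 4.
At least one eigenvalue has non-negative real part, so the system is not asymptotically stable.

3, 4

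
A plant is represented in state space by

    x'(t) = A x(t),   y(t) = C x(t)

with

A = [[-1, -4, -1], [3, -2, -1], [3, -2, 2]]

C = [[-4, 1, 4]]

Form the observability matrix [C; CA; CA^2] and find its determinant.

-13487

CA = [[19, 6, 11]]
CA^2 = [[32, -110, -3]]
Observability matrix O = [C; CA; CA^2] = [[-4, 1, 4], [19, 6, 11], [32, -110, -3]]
Expanding along the first row, det(O) = (-4)·(6·(-3) - 11·(-110)) - 1·(19·(-3) - 11·32) + 4·(19·(-110) - 6·32) = (-4)·1192 - 1·(-409) + 4·(-2282) = -13487
Since det(O) ≠ 0, rank(O) = 3 and the system is completely observable.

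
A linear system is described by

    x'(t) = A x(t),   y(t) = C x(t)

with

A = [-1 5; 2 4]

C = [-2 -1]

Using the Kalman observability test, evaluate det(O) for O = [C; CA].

28

CA = [[0, -14]]
Observability matrix O = [C; CA] = [[-2, -1], [0, -14]]
det(O) = (-2)·(-14) - (-1)·0 = 28 - 0 = 28
Since det(O) ≠ 0, rank(O) = 2 and the system is completely observable.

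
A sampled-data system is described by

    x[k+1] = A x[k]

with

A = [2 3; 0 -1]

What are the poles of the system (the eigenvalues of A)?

det(zI - A) = z^2 - (tr A)z + det A, with tr A = 2 + (-1) = 1 and det A = 2·(-1) - 3·0 = -2 - 0 = -2.
So p(z) = det(zI - A) = z^2 - z - 2.
Factor z^2 - z - 2: two numbers with sum 1 and product -2 are 2 and -1, so z^2 - z - 2 = (z - 2)(z + 1).
Hence p(z) = (z - 2) (z + 1), with roots -1, 2.

-1, 2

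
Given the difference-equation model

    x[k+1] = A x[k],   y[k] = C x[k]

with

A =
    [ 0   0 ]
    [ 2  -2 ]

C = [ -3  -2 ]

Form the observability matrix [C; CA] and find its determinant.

-20

CA = [[-4, 4]]
Observability matrix O = [C; CA] = [[-3, -2], [-4, 4]]
det(O) = (-3)·4 - (-2)·(-4) = -12 - 8 = -20
Since det(O) ≠ 0, rank(O) = 2 and the system is completely observable.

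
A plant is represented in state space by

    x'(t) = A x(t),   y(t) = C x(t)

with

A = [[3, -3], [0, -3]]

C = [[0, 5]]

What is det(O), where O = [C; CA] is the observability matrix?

CA = [[0, -15]]
Observability matrix O = [C; CA] = [[0, 5], [0, -15]]
det(O) = 0·(-15) - 5·0 = 0 - 0 = 0
Since det(O) = 0, rank(O) < 2 and the system is not completely observable.

0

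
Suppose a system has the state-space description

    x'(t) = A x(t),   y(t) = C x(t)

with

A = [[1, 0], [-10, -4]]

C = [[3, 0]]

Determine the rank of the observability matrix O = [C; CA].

CA = [[3, 0]]
Observability matrix O = [C; CA] = [[3, 0], [3, 0]]
Every row of O is a scalar multiple of row 1 = [3, 0] (multipliers 1, 1), so the rows span a one-dimensional space.
O ≠ 0, hence rank(O) = 1.
rank(O) = 1 < n = 2, so the pair (A, C) is not completely observable.

1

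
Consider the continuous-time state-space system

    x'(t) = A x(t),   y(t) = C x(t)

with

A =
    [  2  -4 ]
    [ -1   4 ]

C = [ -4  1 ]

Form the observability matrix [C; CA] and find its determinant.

CA = [[-9, 20]]
Observability matrix O = [C; CA] = [[-4, 1], [-9, 20]]
det(O) = (-4)·20 - 1·(-9) = -80 - (-9) = -71
Since det(O) ≠ 0, rank(O) = 2 and the system is completely observable.

-71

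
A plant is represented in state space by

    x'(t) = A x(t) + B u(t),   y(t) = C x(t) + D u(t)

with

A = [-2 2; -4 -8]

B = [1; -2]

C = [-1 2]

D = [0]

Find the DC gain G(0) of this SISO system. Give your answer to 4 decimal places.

-0.8333

G(0) = C(-A)^{-1}B + D = -C A^{-1} B + D.
det A = 24, so A^{-1} = (1/24)·adj(A) = [[-1/3, -1/12], [1/6, -1/12]]
A^{-1} B = [-1/6, 1/3]^T
C A^{-1} B = 5/6
G(0) = D - C A^{-1} B = 0 - (5/6) = -5/6 ≈ -0.8333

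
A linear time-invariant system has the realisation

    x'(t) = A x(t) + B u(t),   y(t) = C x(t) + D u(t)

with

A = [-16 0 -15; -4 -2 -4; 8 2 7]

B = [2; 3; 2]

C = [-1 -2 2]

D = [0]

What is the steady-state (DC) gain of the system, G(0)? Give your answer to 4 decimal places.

G(0) = C(-A)^{-1}B + D = -C A^{-1} B + D.
det A = -24, so A^{-1} = (1/-24)·adj(A) = [[1/4, 5/4, 5/4], [1/6, -1/3, 1/6], [-1/3, -4/3, -4/3]]
A^{-1} B = [27/4, -1/3, -22/3]^T
C A^{-1} B = -83/4
G(0) = D - C A^{-1} B = 0 - (-83/4) = 83/4 ≈ 20.7500

20.7500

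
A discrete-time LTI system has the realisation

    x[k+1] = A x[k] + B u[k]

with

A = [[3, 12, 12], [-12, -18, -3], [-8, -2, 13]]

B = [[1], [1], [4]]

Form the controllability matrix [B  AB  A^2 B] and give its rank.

2

AB = [[63], [-42], [42]]
A^2B = [[189], [-126], [126]]
Controllability matrix C = [B  AB  A^2B] = [[1, 63, 189], [1, -42, -126], [4, 42, 126]]
The rows r1, r2, r3 of C are linearly dependent: -2·r1 - 2·r2 + r3 = 0 (check each entry), so rank(C) ≤ 2.
The 2×2 minor from rows 1, 2, columns 1, 2 is 1·(-42) - 63·1 = -42 - 63 = -105 ≠ 0, so rank(C) = 2.
rank(C) = 2 < n = 3, so the pair (A, B) is not completely controllable.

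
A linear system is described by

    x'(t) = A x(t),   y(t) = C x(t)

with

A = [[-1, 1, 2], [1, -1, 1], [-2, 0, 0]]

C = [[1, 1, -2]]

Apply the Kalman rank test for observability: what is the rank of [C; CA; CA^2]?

CA = [[4, 0, 3]]
CA^2 = [[-10, 4, 8]]
Observability matrix O = [C; CA; CA^2] = [[1, 1, -2], [4, 0, 3], [-10, 4, 8]]
det(O) = 1·(0·8 - 3·4) - 1·(4·8 - 3·(-10)) + (-2)·(4·4 - 0·(-10)) = 1·(-12) - 1·62 + (-2)·16 = -106 ≠ 0, so rank(O) = 3.
rank(O) = 3 = n, so the pair (A, C) is completely observable.

3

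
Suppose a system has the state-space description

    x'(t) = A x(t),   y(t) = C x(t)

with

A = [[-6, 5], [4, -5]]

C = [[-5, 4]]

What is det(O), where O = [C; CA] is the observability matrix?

CA = [[46, -45]]
Observability matrix O = [C; CA] = [[-5, 4], [46, -45]]
det(O) = (-5)·(-45) - 4·46 = 225 - 184 = 41
Since det(O) ≠ 0, rank(O) = 2 and the system is completely observable.

41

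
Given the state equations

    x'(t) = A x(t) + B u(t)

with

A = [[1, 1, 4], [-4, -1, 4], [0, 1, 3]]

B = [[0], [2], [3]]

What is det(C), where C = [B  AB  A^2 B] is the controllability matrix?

AB = [[14], [10], [11]]
A^2B = [[68], [-22], [43]]
Controllability matrix C = [B  AB  A^2B] = [[0, 14, 68], [2, 10, -22], [3, 11, 43]]
Expanding along the first row, det(C) = 0·(10·43 - (-22)·11) - 14·(2·43 - (-22)·3) + 68·(2·11 - 10·3) = 0·672 - 14·152 + 68·(-8) = -2672
Since det(C) ≠ 0, rank(C) = 3 and the system is completely controllable.

-2672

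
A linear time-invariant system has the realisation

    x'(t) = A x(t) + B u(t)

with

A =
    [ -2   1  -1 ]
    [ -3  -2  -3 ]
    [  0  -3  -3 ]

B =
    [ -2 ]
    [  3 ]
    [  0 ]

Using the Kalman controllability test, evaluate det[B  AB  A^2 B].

AB = [[7], [0], [-9]]
A^2B = [[-5], [6], [27]]
Controllability matrix C = [B  AB  A^2B] = [[-2, 7, -5], [3, 0, 6], [0, -9, 27]]
Expanding along the first row, det(C) = (-2)·(0·27 - 6·(-9)) - 7·(3·27 - 6·0) + (-5)·(3·(-9) - 0·0) = (-2)·54 - 7·81 + (-5)·(-27) = -540
Since det(C) ≠ 0, rank(C) = 3 and the system is completely controllable.

-540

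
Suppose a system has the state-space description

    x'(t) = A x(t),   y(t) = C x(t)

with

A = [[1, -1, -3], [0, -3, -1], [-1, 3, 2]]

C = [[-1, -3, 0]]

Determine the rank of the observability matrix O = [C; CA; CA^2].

3

CA = [[-1, 10, 6]]
CA^2 = [[-7, -11, 5]]
Observability matrix O = [C; CA; CA^2] = [[-1, -3, 0], [-1, 10, 6], [-7, -11, 5]]
det(O) = (-1)·(10·5 - 6·(-11)) - (-3)·((-1)·5 - 6·(-7)) + 0·((-1)·(-11) - 10·(-7)) = (-1)·116 - (-3)·37 + 0·81 = -5 ≠ 0, so rank(O) = 3.
rank(O) = 3 = n, so the pair (A, C) is completely observable.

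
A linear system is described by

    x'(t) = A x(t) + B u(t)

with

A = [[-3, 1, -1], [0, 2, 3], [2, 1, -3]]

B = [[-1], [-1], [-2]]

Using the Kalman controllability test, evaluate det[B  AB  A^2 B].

AB = [[4], [-8], [3]]
A^2B = [[-23], [-7], [-9]]
Controllability matrix C = [B  AB  A^2B] = [[-1, 4, -23], [-1, -8, -7], [-2, 3, -9]]
Expanding along the first row, det(C) = (-1)·((-8)·(-9) - (-7)·3) - 4·((-1)·(-9) - (-7)·(-2)) + (-23)·((-1)·3 - (-8)·(-2)) = (-1)·93 - 4·(-5) + (-23)·(-19) = 364
Since det(C) ≠ 0, rank(C) = 3 and the system is completely controllable.

364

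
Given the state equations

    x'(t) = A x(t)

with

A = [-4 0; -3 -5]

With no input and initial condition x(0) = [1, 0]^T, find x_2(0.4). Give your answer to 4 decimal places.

-0.1997

det(sI - A) = s^2 - (tr A)s + det A, with tr A = (-4) + (-5) = -9 and det A = (-4)·(-5) - 0·(-3) = 20 - 0 = 20.
So p(s) = det(sI - A) = s^2 + 9s + 20.
Factor s^2 + 9s + 20: two numbers with sum -9 and product 20 are -4 and -5, so s^2 + 9s + 20 = (s + 4)(s + 5).
Hence p(s) = (s + 4) (s + 5), with roots -5, -4.
The eigenvalues -5, -4 are distinct and real, so A is diagonalisable and x(t) = e^{At} x(0) = V diag(e^{λ_i t}) V^{-1} x(0), where the columns of V are the eigenvectors.
λ = -5: A - (-5)I = [[1, 0], [-3, 0]]. Row 1 gives 1·v1 + 0·v2 = 0, so take v_1 = [0, -1]^T.
λ = -4: A - (-4)I = [[0, 0], [-3, -1]]. Row 2 gives (-3)·v1 + (-1)·v2 = 0, so take v_2 = [-1, 3]^T.
V = [v_1 v_2] = [[0, -1], [-1, 3]] has det V = -1, so V^{-1} = adj(V)/det V = [[-3, -1], [-1, 0]].
Modal coordinates z(0) = V^{-1} x(0): (-3)·1 + (-1)·0 = -3; (-1)·1 + 0·0 = -1; so z(0) = [-3, -1]^T.
x_2(t) = Σ_i (v_i)_2 · z_i(0) · e^{λ_i t} (row 2 of V times the modal terms).
x_2(0.4) = (-1)·(-3)·e^{-5·0.4} + 3·(-1)·e^{-4·0.4} = 3·0.135335 + (-3)·0.201897 = -0.1997.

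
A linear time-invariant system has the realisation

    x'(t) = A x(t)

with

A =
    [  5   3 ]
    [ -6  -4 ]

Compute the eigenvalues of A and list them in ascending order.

det(sI - A) = s^2 - (tr A)s + det A, with tr A = 5 + (-4) = 1 and det A = 5·(-4) - 3·(-6) = -20 - (-18) = -2.
So p(s) = det(sI - A) = s^2 - s - 2.
Factor s^2 - s - 2: two numbers with sum 1 and product -2 are 2 and -1, so s^2 - s - 2 = (s - 2)(s + 1).
Hence p(s) = (s - 2) (s + 1), with roots -1, 2.
At least one eigenvalue has non-negative real part, so the system is not asymptotically stable.

-1, 2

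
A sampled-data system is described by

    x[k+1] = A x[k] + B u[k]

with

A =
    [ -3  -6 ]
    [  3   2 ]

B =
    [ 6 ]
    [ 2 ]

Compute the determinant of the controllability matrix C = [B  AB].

AB = [[-30], [22]]
Controllability matrix C = [B  AB] = [[6, -30], [2, 22]]
det(C) = 6·22 - (-30)·2 = 132 - (-60) = 192
Since det(C) ≠ 0, rank(C) = 2 and the system is completely controllable.

192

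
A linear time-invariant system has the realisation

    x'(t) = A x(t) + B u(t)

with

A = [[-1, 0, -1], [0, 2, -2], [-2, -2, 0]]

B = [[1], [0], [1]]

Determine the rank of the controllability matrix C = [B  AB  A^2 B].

3

AB = [[-2], [-2], [-2]]
A^2B = [[4], [0], [8]]
Controllability matrix C = [B  AB  A^2B] = [[1, -2, 4], [0, -2, 0], [1, -2, 8]]
det(C) = 1·((-2)·8 - 0·(-2)) - (-2)·(0·8 - 0·1) + 4·(0·(-2) - (-2)·1) = 1·(-16) - (-2)·0 + 4·2 = -8 ≠ 0, so rank(C) = 3.
rank(C) = 3 = n, so the pair (A, B) is completely controllable.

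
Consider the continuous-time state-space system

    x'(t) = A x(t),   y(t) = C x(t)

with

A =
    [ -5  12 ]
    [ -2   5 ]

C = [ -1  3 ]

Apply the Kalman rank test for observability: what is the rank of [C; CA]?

1

CA = [[-1, 3]]
Observability matrix O = [C; CA] = [[-1, 3], [-1, 3]]
Every row of O is a scalar multiple of row 1 = [-1, 3] (multipliers 1, 1), so the rows span a one-dimensional space.
O ≠ 0, hence rank(O) = 1.
rank(O) = 1 < n = 2, so the pair (A, C) is not completely observable.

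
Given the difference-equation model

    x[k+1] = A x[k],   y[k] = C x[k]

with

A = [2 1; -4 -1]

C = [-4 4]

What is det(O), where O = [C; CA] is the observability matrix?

CA = [[-24, -8]]
Observability matrix O = [C; CA] = [[-4, 4], [-24, -8]]
det(O) = (-4)·(-8) - 4·(-24) = 32 - (-96) = 128
Since det(O) ≠ 0, rank(O) = 2 and the system is completely observable.

128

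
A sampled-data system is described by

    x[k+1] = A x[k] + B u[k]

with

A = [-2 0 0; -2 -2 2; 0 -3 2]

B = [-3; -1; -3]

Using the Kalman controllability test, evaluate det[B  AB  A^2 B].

486

AB = [[6], [2], [-3]]
A^2B = [[-12], [-22], [-12]]
Controllability matrix C = [B  AB  A^2B] = [[-3, 6, -12], [-1, 2, -22], [-3, -3, -12]]
Expanding along the first row, det(C) = (-3)·(2·(-12) - (-22)·(-3)) - 6·((-1)·(-12) - (-22)·(-3)) + (-12)·((-1)·(-3) - 2·(-3)) = (-3)·(-90) - 6·(-54) + (-12)·9 = 486
Since det(C) ≠ 0, rank(C) = 3 and the system is completely controllable.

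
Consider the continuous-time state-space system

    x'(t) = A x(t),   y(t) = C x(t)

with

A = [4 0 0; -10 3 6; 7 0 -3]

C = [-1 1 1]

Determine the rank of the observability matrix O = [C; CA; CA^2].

CA = [[-7, 3, 3]]
CA^2 = [[-37, 9, 9]]
Observability matrix O = [C; CA; CA^2] = [[-1, 1, 1], [-7, 3, 3], [-37, 9, 9]]
The columns c1, c2, c3 of O are linearly dependent: -c2 + c3 = 0 (check each entry), so rank(O) ≤ 2.
The 2×2 minor from rows 1, 2, columns 1, 2 is (-1)·3 - 1·(-7) = -3 - (-7) = 4 ≠ 0, so rank(O) = 2.
rank(O) = 2 < n = 3, so the pair (A, C) is not completely observable.

2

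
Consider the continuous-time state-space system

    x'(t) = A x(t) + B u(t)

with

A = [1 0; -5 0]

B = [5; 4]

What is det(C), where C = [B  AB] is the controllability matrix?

AB = [[5], [-25]]
Controllability matrix C = [B  AB] = [[5, 5], [4, -25]]
det(C) = 5·(-25) - 5·4 = -125 - 20 = -145
Since det(C) ≠ 0, rank(C) = 2 and the system is completely controllable.

-145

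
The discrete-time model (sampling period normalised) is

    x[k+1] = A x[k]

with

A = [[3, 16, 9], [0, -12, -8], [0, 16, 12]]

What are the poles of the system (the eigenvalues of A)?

-4, 3, 4

det(zI - A) = z^3 - (tr A)z^2 + (M11 + M22 + M33)z - det A, where Mii is the 2×2 principal minor of A obtained by deleting row i and column i.
tr A = 3 + (-12) + 12 = 3; M11 = (-12)·12 - (-8)·16 = -144 - (-128) = -16; M22 = 3·12 - 9·0 = 36 - 0 = 36; M33 = 3·(-12) - 16·0 = -36 - 0 = -36; sum of minors = -16.
det A = 3·((-12)·12 - (-8)·16) - 16·(0·12 - (-8)·0) + 9·(0·16 - (-12)·0) = 3·(-16) - 16·0 + 9·0 = -48.
So p(z) = det(zI - A) = z^3 - 3z^2 - 16z + 48.
Rational-root test: any integer root divides 48. Testing small divisors, z = 3 works: p(3) = 27 + (-27) + (-48) + 48 = 0, so (z - 3) is a factor.
Dividing, p(z) = (z - 3)(z^2 - 16).
Factor z^2 - 16: two numbers with sum 0 and product -16 are 4 and -4, so z^2 - 16 = (z - 4)(z + 4).
Hence p(z) = (z - 4) (z - 3) (z + 4), with roots -4, 3, 4.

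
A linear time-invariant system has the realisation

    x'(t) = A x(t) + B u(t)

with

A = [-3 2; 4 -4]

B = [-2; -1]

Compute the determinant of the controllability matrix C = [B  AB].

AB = [[4], [-4]]
Controllability matrix C = [B  AB] = [[-2, 4], [-1, -4]]
det(C) = (-2)·(-4) - 4·(-1) = 8 - (-4) = 12
Since det(C) ≠ 0, rank(C) = 2 and the system is completely controllable.

12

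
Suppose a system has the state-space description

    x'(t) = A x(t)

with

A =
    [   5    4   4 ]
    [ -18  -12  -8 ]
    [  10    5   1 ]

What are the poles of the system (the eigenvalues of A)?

det(sI - A) = s^3 - (tr A)s^2 + (M11 + M22 + M33)s - det A, where Mii is the 2×2 principal minor of A obtained by deleting row i and column i.
tr A = 5 + (-12) + 1 = -6; M11 = (-12)·1 - (-8)·5 = -12 - (-40) = 28; M22 = 5·1 - 4·10 = 5 - 40 = -35; M33 = 5·(-12) - 4·(-18) = -60 - (-72) = 12; sum of minors = 5.
det A = 5·((-12)·1 - (-8)·5) - 4·((-18)·1 - (-8)·10) + 4·((-18)·5 - (-12)·10) = 5·28 - 4·62 + 4·30 = 12.
So p(s) = det(sI - A) = s^3 + 6s^2 + 5s - 12.
Rational-root test: any integer root divides -12. Testing small divisors, s = 1 works: p(1) = 1 + 6 + 5 + (-12) = 0, so (s - 1) is a factor.
Dividing, p(s) = (s - 1)(s^2 + 7s + 12).
Factor s^2 + 7s + 12: two numbers with sum -7 and product 12 are -3 and -4, so s^2 + 7s + 12 = (s + 3)(s + 4).
Hence p(s) = (s - 1) (s + 3) (s + 4), with roots -4, -3, 1.
At least one eigenvalue has non-negative real part, so the system is not asymptotically stable.

-4, -3, 1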